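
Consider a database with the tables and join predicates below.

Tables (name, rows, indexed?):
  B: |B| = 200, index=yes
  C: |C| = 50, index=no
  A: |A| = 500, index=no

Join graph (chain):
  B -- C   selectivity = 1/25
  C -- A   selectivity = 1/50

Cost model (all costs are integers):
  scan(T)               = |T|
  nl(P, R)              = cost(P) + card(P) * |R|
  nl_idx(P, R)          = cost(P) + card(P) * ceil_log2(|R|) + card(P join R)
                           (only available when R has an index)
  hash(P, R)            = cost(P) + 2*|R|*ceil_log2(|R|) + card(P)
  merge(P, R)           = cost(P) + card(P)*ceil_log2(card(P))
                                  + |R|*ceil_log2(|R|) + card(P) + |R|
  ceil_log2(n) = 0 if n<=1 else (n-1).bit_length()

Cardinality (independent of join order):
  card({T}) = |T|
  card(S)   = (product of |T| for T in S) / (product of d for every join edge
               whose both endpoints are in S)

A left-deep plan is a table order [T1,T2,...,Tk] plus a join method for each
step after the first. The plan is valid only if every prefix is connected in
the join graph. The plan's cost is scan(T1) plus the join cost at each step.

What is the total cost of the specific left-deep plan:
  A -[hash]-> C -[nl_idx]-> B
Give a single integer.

step 1: scan A: cost=500, card=500
step 2: join C via hash
    card(P join C) = 500*50/(50) = 500
    cost = 500 + 2*50*6 + 500 = 1600
step 3: join B via nl_idx
    card(P join B) = 500*200/(25) = 4000
    cost = 1600 + 500*8 + 4000 = 9600

9600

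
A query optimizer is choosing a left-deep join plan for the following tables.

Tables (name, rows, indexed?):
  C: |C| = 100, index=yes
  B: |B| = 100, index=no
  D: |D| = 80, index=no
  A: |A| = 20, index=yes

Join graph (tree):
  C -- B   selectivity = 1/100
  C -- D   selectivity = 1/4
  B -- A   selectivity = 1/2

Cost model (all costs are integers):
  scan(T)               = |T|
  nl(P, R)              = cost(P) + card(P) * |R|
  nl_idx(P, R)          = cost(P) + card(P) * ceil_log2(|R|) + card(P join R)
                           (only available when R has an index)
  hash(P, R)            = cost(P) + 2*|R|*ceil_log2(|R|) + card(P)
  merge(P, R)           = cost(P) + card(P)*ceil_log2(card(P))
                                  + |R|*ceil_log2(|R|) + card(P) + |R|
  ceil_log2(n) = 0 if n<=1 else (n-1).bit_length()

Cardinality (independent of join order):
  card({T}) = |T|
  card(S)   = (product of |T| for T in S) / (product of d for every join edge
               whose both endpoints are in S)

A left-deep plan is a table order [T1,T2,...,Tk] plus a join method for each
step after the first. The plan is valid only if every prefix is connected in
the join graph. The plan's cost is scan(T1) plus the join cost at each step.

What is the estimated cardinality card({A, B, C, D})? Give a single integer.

20000

Tables in S: A(20), B(100), C(100), D(80)
Edges inside S: C-B(d=100), C-D(d=4), B-A(d=2)
numerator = 20 * 100 * 100 * 80 = 16000000
denominator = 100 * 4 * 2 = 800
card(S) = 16000000 / 800 = 20000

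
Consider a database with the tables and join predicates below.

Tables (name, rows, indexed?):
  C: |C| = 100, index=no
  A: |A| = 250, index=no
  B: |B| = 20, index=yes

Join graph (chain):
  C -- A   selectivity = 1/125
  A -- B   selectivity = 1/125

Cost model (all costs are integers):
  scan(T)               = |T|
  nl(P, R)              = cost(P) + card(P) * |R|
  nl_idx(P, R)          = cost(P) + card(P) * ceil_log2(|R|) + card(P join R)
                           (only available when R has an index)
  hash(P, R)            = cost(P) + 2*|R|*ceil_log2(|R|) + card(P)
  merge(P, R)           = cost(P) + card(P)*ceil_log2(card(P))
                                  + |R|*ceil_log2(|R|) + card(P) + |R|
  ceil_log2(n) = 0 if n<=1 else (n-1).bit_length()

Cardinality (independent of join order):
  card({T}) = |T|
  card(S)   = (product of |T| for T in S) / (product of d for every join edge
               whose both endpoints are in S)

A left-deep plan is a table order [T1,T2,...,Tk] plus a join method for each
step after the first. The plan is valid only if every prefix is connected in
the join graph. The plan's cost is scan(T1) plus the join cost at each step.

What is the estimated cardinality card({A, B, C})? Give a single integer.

32

Tables in S: A(250), B(20), C(100)
Edges inside S: C-A(d=125), A-B(d=125)
numerator = 250 * 20 * 100 = 500000
denominator = 125 * 125 = 15625
card(S) = 500000 / 15625 = 32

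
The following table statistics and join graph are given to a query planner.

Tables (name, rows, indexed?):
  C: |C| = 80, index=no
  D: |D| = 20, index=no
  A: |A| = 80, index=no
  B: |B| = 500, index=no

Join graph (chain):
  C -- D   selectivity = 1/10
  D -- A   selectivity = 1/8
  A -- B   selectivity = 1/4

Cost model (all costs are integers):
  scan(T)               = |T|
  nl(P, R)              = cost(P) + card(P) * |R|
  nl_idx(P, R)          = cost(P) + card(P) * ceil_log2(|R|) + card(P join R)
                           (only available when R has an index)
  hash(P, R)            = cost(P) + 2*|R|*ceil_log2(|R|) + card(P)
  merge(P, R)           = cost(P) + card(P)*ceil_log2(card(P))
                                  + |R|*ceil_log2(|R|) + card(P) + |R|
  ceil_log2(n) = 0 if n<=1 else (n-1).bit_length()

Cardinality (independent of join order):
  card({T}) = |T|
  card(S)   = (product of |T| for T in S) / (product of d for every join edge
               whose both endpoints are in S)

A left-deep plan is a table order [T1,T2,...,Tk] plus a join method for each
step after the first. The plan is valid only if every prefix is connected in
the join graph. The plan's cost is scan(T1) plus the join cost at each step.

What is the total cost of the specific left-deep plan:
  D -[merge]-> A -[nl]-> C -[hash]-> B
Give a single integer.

step 1: scan D: cost=20, card=20
step 2: join A via merge
    card(P join A) = 20*80/(8) = 200
    cost = 20 + 20*5 + 80*7 + 20 + 80 = 780
step 3: join C via nl
    card(P join C) = 200*80/(10) = 1600
    cost = 780 + 200*80 = 16780
step 4: join B via hash
    card(P join B) = 1600*500/(4) = 200000
    cost = 16780 + 2*500*9 + 1600 = 27380

27380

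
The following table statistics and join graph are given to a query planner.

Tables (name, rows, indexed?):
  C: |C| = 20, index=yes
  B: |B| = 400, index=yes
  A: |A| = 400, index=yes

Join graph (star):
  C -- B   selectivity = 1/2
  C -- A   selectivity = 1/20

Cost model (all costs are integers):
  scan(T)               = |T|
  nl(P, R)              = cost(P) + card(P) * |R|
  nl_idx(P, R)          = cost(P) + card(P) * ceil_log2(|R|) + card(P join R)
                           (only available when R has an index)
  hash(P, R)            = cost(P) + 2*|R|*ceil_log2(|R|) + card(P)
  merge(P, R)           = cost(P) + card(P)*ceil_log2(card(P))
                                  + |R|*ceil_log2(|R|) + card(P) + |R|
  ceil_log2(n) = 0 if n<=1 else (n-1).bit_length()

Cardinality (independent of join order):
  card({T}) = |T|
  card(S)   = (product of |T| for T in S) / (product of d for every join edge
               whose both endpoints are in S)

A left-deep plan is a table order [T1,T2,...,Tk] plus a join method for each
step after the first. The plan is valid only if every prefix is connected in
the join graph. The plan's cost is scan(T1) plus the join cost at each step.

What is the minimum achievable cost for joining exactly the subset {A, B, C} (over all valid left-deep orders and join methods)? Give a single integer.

8200

Selinger DP over subsets of {A,B,C}:
  {C}: scan cost=20, card=20
  {B}: scan cost=400, card=400
  {A}: scan cost=400, card=400
  {BC}: card=4000; try (C,hash)→1000, (B,merge)→4140, (B,nl_idx)→4200, (C,merge)→4520, (C,nl_idx)→6400, (B,hash)→7240 …(+2); best=1000 via (C,hash)
  {AC}: card=400; try (A,nl_idx)→600, (C,hash)→1000, (C,nl_idx)→2800, (A,merge)→4140, (C,merge)→4520, (A,hash)→7240 …(+2); best=600 via (A,nl_idx)
  {ABC}: card=80000; try (B,hash)→8200, (B,merge)→8600, (A,hash)→12200, (A,merge)→57000, (B,nl_idx)→84200, (A,nl_idx)→117000 …(+2); best=8200 via (B,hash)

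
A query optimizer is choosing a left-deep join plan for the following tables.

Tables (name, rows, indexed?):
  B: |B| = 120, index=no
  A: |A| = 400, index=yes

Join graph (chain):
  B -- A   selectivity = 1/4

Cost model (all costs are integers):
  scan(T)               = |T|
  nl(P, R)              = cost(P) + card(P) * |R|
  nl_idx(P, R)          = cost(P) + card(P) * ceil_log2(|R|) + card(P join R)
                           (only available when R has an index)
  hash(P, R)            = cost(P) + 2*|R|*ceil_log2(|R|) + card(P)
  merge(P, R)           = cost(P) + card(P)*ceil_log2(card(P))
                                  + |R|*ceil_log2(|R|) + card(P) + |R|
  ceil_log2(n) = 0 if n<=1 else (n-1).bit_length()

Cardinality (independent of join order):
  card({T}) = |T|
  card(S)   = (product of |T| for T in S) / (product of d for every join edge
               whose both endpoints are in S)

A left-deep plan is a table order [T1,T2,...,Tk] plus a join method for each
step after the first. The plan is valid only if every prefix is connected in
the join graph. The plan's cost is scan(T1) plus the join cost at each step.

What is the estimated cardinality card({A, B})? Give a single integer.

12000

Tables in S: A(400), B(120)
Edges inside S: B-A(d=4)
numerator = 400 * 120 = 48000
denominator = 4 = 4
card(S) = 48000 / 4 = 12000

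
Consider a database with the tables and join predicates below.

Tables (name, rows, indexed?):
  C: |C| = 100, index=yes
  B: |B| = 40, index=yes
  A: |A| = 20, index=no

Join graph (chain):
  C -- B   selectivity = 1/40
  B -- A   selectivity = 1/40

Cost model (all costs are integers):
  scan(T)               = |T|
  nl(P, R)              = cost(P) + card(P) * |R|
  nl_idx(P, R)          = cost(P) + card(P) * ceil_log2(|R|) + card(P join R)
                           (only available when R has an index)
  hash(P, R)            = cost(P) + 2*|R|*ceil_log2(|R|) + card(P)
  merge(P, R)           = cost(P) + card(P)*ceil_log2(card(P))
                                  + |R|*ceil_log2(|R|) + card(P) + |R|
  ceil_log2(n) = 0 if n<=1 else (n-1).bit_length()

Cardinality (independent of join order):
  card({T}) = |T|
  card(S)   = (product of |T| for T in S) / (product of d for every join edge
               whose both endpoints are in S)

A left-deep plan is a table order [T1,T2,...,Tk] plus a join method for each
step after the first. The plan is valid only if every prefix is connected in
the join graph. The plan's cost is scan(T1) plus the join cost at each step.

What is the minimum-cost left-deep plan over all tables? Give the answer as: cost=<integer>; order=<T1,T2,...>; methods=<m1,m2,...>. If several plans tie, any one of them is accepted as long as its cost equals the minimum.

cost=350; order=A,B,C; methods=nl_idx,nl_idx

Selinger DP (subsets sized 1..n):
  {C}: scan cost=100, card=100
  {B}: scan cost=40, card=40
  {A}: scan cost=20, card=20
  {BC}: card=100; try (C,nl_idx)→420, (B,hash)→680, (B,nl_idx)→800, (C,merge)→1120, (B,merge)→1180, (C,hash)→1480 …(+2); best=420 via (C,nl_idx)
  {AB}: card=20; try (B,nl_idx)→160, (A,hash)→280, (B,merge)→420, (A,merge)→440, (B,hash)→520, (B,nl)→820 …(+1); best=160 via (B,nl_idx)
  {ABC}: card=50; try (C,nl_idx)→350, (A,hash)→720, (C,merge)→1080, (A,merge)→1340, (C,hash)→1580, (C,nl)→2160 …(+1); best=350 via (C,nl_idx)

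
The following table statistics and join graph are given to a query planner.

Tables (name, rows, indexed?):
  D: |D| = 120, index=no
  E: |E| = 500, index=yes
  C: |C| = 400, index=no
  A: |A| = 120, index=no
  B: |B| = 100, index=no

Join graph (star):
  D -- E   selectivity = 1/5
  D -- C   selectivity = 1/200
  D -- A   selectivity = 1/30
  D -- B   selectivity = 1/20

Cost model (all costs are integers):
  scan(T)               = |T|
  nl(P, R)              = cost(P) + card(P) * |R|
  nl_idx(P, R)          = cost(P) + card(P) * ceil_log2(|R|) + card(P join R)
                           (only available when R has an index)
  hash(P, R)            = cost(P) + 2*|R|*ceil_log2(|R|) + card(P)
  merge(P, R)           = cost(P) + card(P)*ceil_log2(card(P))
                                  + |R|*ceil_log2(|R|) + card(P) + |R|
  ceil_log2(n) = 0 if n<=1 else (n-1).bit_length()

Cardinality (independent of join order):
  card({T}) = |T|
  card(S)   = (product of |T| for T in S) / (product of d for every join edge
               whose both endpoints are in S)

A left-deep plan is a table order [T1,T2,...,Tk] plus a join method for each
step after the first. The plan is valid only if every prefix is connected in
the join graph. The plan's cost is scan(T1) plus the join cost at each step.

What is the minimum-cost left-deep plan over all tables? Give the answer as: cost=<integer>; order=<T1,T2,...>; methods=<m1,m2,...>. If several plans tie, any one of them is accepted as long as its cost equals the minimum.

cost=20560; order=C,D,A,B,E; methods=hash,hash,hash,hash

Selinger DP (subsets sized 1..n):
  {D}: scan cost=120, card=120
  {E}: scan cost=500, card=500
  {C}: scan cost=400, card=400
  {A}: scan cost=120, card=120
  {B}: scan cost=100, card=100
  {DE}: card=12000; try (D,hash)→2680, (E,merge)→6080, (D,merge)→6460, (E,hash)→9240, (E,nl_idx)→13200, (E,nl)→60120 …(+1); best=2680 via (D,hash)
  {CD}: card=240; try (D,hash)→2480, (C,merge)→5080, (D,merge)→5360, (C,hash)→7440, (C,nl)→48120, (D,nl)→48400; best=2480 via (D,hash)
  {AD}: card=480; try (D,hash)→1920, (A,hash)→1920, (D,merge)→2040, (A,merge)→2040, (D,nl)→14520, (A,nl)→14520; best=1920 via (D,hash)
  {BD}: card=600; try (B,hash)→1640, (D,merge)→1860, (D,hash)→1880, (B,merge)→1880, (D,nl)→12100, (B,nl)→12120; best=1640 via (B,hash)
  {CDE}: card=24000; try (E,merge)→9640, (E,hash)→11720, (C,hash)→21880, (E,nl_idx)→28640, (E,nl)→122480, (C,merge)→186680 …(+1); best=9640 via (E,merge)
  {ADE}: card=48000; try (E,hash)→11400, (E,merge)→11720, (A,hash)→16360, (E,nl_idx)→54240, (A,merge)→183640, (E,nl)→241920 …(+1); best=11400 via (E,hash)
  {BDE}: card=60000; try (E,hash)→11240, (E,merge)→13240, (B,hash)→16080, (E,nl_idx)→67040, (B,merge)→183480, (E,nl)→301640 …(+1); best=11240 via (E,hash)
  {ACD}: card=960; try (A,hash)→4400, (A,merge)→5600, (C,hash)→9600, (C,merge)→10720, (A,nl)→31280, (C,nl)→193920; best=4400 via (A,hash)
  {BCD}: card=1200; try (B,hash)→4120, (B,merge)→5440, (C,hash)→9440, (C,merge)→12240, (B,nl)→26480, (C,nl)→241640; best=4120 via (B,hash)
  {ABD}: card=2400; try (B,hash)→3800, (A,hash)→3920, (B,merge)→7520, (A,merge)→9200, (B,nl)→49920, (A,nl)→73640; best=3800 via (B,hash)
  {ACDE}: card=96000; try (E,hash)→14360, (E,merge)→19960, (A,hash)→35320, (C,hash)→66600, (E,nl_idx)→109040, (A,merge)→394600 …(+4); best=14360 via (E,hash)
  {BCDE}: card=120000; try (E,hash)→14320, (E,merge)→23520, (B,hash)→35040, (C,hash)→78440, (E,nl_idx)→134920, (B,merge)→394440 …(+4); best=14320 via (E,hash)
  {ABDE}: card=240000; try (E,hash)→15200, (E,merge)→40000, (B,hash)→60800, (A,hash)→72920, (E,nl_idx)→265400, (B,merge)→828200 …(+4); best=15200 via (E,hash)
  {ABCD}: card=4800; try (B,hash)→6760, (A,hash)→7000, (C,hash)→13400, (B,merge)→15760, (A,merge)→19480, (C,merge)→39000 …(+3); best=6760 via (B,hash)
  {ABCDE}: card=480000; try (E,hash)→20560, (E,merge)→78960, (B,hash)→111760, (A,hash)→136000, (C,hash)→262400, (E,nl_idx)→529960 …(+7); best=20560 via (E,hash)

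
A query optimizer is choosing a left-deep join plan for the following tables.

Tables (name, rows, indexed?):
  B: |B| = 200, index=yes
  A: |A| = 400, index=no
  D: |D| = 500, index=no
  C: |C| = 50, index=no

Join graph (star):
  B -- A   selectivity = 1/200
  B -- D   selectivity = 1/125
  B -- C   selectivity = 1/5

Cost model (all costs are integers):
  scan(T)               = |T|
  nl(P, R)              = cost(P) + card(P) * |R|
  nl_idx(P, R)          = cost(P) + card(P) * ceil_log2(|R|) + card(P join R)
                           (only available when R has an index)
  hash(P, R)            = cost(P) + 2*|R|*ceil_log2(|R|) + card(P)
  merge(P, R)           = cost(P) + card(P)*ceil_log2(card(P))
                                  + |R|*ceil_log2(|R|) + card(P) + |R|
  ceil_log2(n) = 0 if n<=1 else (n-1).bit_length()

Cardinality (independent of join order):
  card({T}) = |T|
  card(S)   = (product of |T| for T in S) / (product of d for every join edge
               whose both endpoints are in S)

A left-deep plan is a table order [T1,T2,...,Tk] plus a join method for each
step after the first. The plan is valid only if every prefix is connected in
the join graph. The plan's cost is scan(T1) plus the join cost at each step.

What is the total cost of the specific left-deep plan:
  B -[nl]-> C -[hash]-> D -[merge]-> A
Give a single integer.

137200

step 1: scan B: cost=200, card=200
step 2: join C via nl
    card(P join C) = 200*50/(5) = 2000
    cost = 200 + 200*50 = 10200
step 3: join D via hash
    card(P join D) = 2000*500/(125) = 8000
    cost = 10200 + 2*500*9 + 2000 = 21200
step 4: join A via merge
    card(P join A) = 8000*400/(200) = 16000
    cost = 21200 + 8000*13 + 400*9 + 8000 + 400 = 137200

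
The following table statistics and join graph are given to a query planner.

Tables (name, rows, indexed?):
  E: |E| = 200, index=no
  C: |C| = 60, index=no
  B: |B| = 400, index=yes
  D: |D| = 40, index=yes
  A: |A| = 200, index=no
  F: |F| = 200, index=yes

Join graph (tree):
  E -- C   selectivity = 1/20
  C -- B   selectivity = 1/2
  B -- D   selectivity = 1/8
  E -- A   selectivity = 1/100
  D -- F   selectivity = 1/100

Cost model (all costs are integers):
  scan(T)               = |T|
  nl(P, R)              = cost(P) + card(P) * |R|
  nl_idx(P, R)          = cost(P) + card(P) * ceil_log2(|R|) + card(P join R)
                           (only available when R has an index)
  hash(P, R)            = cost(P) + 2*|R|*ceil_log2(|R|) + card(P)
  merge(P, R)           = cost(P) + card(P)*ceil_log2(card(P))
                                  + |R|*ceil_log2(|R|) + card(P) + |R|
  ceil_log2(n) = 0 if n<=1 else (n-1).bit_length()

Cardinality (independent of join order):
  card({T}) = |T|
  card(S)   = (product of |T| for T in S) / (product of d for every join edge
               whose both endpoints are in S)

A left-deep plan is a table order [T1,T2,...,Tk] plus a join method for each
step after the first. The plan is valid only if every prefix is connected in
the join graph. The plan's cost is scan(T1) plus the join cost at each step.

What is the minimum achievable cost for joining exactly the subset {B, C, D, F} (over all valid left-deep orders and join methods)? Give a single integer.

Selinger DP over subsets of {B,C,D,F}:
  {C}: scan cost=60, card=60
  {B}: scan cost=400, card=400
  {D}: scan cost=40, card=40
  {F}: scan cost=200, card=200
  {BC}: card=12000; try (C,hash)→1520, (B,merge)→4480, (C,merge)→4820, (B,hash)→7320, (B,nl_idx)→12600, (B,nl)→24060 …(+1); best=1520 via (C,hash)
  {BD}: card=2000; try (D,hash)→1280, (B,nl_idx)→2400, (B,merge)→4320, (D,merge)→4680, (D,nl_idx)→4800, (B,hash)→7280 …(+2); best=1280 via (D,hash)
  {DF}: card=80; try (F,nl_idx)→440, (D,hash)→880, (D,nl_idx)→1480, (F,merge)→2120, (D,merge)→2280, (F,hash)→3280 …(+2); best=440 via (F,nl_idx)
  {BCD}: card=60000; try (C,hash)→4000, (D,hash)→14000, (C,merge)→25700, (C,nl)→121280, (D,nl_idx)→133520, (D,merge)→181800 …(+1); best=4000 via (C,hash)
  {BDF}: card=4000; try (B,merge)→5080, (B,nl_idx)→5160, (F,hash)→6480, (B,hash)→7720, (F,nl_idx)→21280, (F,merge)→27080 …(+2); best=5080 via (B,merge)
  {BCDF}: card=120000; try (C,hash)→9800, (C,merge)→57500, (F,hash)→67200, (C,nl)→245080, (F,nl_idx)→604000, (F,merge)→1025800 …(+1); best=9800 via (C,hash)

9800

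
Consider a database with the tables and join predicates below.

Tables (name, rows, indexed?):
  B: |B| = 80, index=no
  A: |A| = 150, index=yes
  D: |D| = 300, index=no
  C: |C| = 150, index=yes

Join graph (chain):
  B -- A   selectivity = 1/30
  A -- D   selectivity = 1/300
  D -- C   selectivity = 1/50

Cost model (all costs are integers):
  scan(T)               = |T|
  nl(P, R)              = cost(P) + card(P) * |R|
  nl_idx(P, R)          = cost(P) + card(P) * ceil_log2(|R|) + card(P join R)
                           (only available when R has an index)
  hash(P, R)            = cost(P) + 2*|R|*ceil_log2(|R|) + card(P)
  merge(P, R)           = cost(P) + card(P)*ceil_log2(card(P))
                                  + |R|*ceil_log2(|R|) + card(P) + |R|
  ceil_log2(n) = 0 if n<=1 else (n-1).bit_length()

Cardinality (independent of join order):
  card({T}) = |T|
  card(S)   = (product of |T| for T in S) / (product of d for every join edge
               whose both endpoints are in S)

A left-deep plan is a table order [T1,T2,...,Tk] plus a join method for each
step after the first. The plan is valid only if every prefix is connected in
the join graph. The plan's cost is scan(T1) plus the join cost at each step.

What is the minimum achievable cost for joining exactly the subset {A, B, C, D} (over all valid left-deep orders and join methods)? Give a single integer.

6070

Selinger DP over subsets of {A,B,C,D}:
  {B}: scan cost=80, card=80
  {A}: scan cost=150, card=150
  {D}: scan cost=300, card=300
  {C}: scan cost=150, card=150
  {AB}: card=400; try (A,nl_idx)→1120, (B,hash)→1420, (A,merge)→2070, (B,merge)→2140, (A,hash)→2560, (A,nl)→12080 …(+1); best=1120 via (A,nl_idx)
  {AD}: card=150; try (A,nl_idx)→2850, (A,hash)→3000, (D,merge)→4500, (A,merge)→4650, (D,hash)→5700, (D,nl)→45150 …(+1); best=2850 via (A,nl_idx)
  {CD}: card=900; try (C,hash)→3000, (C,nl_idx)→3600, (D,merge)→4500, (C,merge)→4650, (D,hash)→5700, (D,nl)→45150 …(+1); best=3000 via (C,hash)
  {ABD}: card=400; try (B,hash)→4120, (B,merge)→4840, (D,hash)→6920, (D,merge)→8120, (B,nl)→14850, (D,nl)→121120; best=4120 via (B,hash)
  {ACD}: card=450; try (C,nl_idx)→4500, (C,hash)→5400, (C,merge)→5550, (A,hash)→6300, (A,nl_idx)→10650, (A,merge)→14250 …(+2); best=4500 via (C,nl_idx)
  {ABCD}: card=1200; try (B,hash)→6070, (C,hash)→6920, (C,nl_idx)→8520, (C,merge)→9470, (B,merge)→9640, (B,nl)→40500 …(+1); best=6070 via (B,hash)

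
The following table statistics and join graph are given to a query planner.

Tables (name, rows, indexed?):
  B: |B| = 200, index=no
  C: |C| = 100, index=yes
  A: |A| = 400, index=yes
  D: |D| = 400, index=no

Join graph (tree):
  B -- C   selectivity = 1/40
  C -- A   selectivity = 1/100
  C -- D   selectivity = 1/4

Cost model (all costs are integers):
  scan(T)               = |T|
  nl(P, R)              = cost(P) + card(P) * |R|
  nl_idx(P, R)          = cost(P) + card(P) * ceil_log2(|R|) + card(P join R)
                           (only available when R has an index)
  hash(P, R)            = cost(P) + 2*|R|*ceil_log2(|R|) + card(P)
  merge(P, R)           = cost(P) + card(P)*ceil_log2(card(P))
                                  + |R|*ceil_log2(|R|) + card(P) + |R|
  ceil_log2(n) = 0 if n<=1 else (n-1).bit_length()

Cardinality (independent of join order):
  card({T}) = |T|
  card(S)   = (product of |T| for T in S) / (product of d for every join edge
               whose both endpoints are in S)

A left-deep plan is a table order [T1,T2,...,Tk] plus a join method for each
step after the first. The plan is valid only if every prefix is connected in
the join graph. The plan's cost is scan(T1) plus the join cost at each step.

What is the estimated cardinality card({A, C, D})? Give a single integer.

40000

Tables in S: A(400), C(100), D(400)
Edges inside S: C-A(d=100), C-D(d=4)
numerator = 400 * 100 * 400 = 16000000
denominator = 100 * 4 = 400
card(S) = 16000000 / 400 = 40000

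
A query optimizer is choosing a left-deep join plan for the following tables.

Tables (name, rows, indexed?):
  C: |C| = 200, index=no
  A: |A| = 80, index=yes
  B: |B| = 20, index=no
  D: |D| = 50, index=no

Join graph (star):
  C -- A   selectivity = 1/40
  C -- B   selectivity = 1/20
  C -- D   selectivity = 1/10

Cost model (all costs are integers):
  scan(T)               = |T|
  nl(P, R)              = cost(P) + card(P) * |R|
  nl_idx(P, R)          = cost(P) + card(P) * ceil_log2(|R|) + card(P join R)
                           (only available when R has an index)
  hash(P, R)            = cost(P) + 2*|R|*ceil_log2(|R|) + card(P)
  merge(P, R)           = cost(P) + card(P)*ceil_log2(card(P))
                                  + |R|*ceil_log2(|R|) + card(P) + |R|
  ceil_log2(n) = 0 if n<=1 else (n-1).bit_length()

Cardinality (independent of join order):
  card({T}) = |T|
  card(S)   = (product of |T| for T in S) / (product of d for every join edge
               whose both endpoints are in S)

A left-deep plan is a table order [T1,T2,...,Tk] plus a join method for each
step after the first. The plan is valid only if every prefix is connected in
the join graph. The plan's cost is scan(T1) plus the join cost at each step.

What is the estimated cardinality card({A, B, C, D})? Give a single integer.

Tables in S: A(80), B(20), C(200), D(50)
Edges inside S: C-A(d=40), C-B(d=20), C-D(d=10)
numerator = 80 * 20 * 200 * 50 = 16000000
denominator = 40 * 20 * 10 = 8000
card(S) = 16000000 / 8000 = 2000

2000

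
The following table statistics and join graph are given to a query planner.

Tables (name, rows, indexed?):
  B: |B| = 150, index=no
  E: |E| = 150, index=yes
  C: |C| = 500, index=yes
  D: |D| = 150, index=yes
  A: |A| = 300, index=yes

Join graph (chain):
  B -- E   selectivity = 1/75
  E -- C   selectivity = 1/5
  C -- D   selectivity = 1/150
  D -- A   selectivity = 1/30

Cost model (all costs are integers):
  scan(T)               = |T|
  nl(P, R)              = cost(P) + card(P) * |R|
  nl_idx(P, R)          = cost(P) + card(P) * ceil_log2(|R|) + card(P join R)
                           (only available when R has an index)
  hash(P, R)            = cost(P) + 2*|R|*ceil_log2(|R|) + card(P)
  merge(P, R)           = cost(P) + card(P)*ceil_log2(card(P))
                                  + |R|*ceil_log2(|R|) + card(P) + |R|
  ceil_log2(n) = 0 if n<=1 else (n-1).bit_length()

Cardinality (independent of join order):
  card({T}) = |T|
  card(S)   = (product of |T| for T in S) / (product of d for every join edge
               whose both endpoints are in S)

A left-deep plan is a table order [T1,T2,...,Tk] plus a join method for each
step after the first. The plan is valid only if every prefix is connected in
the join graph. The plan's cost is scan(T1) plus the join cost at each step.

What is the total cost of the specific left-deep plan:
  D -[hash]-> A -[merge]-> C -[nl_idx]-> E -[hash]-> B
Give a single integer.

step 1: scan D: cost=150, card=150
step 2: join A via hash
    card(P join A) = 150*300/(30) = 1500
    cost = 150 + 2*300*9 + 150 = 5700
step 3: join C via merge
    card(P join C) = 1500*500/(150) = 5000
    cost = 5700 + 1500*11 + 500*9 + 1500 + 500 = 28700
step 4: join E via nl_idx
    card(P join E) = 5000*150/(5) = 150000
    cost = 28700 + 5000*8 + 150000 = 218700
step 5: join B via hash
    card(P join B) = 150000*150/(75) = 300000
    cost = 218700 + 2*150*8 + 150000 = 371100

371100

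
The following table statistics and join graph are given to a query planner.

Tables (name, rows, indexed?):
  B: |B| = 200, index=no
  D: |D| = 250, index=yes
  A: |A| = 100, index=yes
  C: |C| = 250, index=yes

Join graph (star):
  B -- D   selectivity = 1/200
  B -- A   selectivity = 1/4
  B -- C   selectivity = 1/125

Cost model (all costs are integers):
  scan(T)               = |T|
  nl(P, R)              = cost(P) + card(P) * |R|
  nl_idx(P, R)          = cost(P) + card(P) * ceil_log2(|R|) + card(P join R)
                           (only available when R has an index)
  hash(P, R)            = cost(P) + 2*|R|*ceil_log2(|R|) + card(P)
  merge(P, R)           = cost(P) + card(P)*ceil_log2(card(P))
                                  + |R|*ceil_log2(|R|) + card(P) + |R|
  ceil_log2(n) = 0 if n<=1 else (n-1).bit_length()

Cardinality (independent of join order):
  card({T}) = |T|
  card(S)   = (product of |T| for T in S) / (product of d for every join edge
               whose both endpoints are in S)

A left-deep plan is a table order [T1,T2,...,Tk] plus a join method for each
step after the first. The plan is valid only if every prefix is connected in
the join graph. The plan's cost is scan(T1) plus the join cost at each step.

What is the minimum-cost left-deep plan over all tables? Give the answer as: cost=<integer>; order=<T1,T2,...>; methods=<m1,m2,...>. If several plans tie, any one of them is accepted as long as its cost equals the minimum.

cost=6450; order=B,D,C,A; methods=nl_idx,nl_idx,hash

Selinger DP (subsets sized 1..n):
  {B}: scan cost=200, card=200
  {D}: scan cost=250, card=250
  {A}: scan cost=100, card=100
  {C}: scan cost=250, card=250
  {BD}: card=250; try (D,nl_idx)→2050, (B,hash)→3700, (D,merge)→4250, (B,merge)→4300, (D,hash)→4400, (D,nl)→50200 …(+1); best=2050 via (D,nl_idx)
  {AB}: card=5000; try (A,hash)→1800, (B,merge)→2700, (A,merge)→2800, (B,hash)→3400, (A,nl_idx)→6600, (B,nl)→20100 …(+1); best=1800 via (A,hash)
  {BC}: card=400; try (C,nl_idx)→2200, (B,hash)→3700, (C,merge)→4250, (B,merge)→4300, (C,hash)→4400, (C,nl)→50200 …(+1); best=2200 via (C,nl_idx)
  {ABD}: card=6250; try (A,hash)→3700, (A,merge)→5100, (A,nl_idx)→10050, (D,hash)→10800, (A,nl)→27050, (D,nl_idx)→48050 …(+2); best=3700 via (A,hash)
  {BCD}: card=500; try (C,nl_idx)→4550, (D,nl_idx)→5900, (C,hash)→6300, (C,merge)→6550, (D,hash)→6600, (D,merge)→8450 …(+2); best=4550 via (C,nl_idx)
  {ABC}: card=10000; try (A,hash)→4000, (A,merge)→7000, (C,hash)→10800, (A,nl_idx)→15000, (A,nl)→42200, (C,nl_idx)→51800 …(+2); best=4000 via (A,hash)
  {ABCD}: card=12500; try (A,hash)→6450, (A,merge)→10350, (C,hash)→13950, (D,hash)→18000, (A,nl_idx)→20550, (A,nl)→54550 …(+6); best=6450 via (A,hash)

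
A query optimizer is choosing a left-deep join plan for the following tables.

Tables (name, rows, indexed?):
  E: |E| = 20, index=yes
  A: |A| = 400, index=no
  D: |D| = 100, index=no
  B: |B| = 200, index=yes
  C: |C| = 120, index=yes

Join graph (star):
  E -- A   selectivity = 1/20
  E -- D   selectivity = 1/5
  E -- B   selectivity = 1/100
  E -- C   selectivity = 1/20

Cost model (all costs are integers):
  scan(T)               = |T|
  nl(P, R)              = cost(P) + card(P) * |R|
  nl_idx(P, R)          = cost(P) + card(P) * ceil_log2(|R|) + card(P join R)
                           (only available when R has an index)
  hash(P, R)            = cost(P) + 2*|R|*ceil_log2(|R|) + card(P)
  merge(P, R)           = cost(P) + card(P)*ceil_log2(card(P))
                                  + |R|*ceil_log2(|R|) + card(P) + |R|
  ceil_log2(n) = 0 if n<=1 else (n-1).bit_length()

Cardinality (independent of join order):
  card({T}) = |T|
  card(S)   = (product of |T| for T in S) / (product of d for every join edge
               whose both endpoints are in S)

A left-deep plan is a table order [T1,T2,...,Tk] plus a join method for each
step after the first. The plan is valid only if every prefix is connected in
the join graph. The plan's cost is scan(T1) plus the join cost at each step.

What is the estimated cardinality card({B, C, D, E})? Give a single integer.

4800

Tables in S: B(200), C(120), D(100), E(20)
Edges inside S: E-D(d=5), E-B(d=100), E-C(d=20)
numerator = 200 * 120 * 100 * 20 = 48000000
denominator = 5 * 100 * 20 = 10000
card(S) = 48000000 / 10000 = 4800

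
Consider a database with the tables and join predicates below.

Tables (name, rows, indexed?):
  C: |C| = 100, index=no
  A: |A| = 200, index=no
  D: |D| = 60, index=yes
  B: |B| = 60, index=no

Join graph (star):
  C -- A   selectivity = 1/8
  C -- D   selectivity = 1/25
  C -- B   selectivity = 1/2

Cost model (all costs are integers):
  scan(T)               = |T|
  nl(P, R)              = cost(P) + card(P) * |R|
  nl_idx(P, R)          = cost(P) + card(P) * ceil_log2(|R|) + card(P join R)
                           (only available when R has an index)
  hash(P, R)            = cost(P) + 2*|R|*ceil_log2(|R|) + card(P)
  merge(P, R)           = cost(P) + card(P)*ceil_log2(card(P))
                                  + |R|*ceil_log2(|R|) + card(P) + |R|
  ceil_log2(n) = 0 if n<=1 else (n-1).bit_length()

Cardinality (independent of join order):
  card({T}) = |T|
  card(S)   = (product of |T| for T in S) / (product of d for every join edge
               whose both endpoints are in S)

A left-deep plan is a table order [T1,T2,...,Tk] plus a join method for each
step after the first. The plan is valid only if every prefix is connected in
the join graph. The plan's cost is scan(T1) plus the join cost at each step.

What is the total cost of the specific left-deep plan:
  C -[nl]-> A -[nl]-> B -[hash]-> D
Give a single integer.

245820

step 1: scan C: cost=100, card=100
step 2: join A via nl
    card(P join A) = 100*200/(8) = 2500
    cost = 100 + 100*200 = 20100
step 3: join B via nl
    card(P join B) = 2500*60/(2) = 75000
    cost = 20100 + 2500*60 = 170100
step 4: join D via hash
    card(P join D) = 75000*60/(25) = 180000
    cost = 170100 + 2*60*6 + 75000 = 245820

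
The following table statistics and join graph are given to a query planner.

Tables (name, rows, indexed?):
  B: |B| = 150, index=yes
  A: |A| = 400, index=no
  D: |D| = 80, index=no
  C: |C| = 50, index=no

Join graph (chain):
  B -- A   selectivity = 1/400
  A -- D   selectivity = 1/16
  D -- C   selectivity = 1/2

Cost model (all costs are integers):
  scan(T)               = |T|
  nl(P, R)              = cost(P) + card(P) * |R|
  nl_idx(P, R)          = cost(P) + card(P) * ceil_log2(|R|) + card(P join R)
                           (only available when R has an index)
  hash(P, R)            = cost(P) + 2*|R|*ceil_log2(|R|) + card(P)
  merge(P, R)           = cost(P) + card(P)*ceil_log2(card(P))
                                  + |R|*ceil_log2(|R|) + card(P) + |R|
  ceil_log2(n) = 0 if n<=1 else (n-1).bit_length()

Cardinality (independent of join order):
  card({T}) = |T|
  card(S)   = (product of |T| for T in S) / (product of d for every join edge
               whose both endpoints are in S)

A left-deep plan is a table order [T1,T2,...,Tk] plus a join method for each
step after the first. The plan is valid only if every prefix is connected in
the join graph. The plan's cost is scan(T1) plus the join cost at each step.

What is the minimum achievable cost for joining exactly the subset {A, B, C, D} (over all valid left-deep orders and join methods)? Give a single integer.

5820

Selinger DP over subsets of {A,B,C,D}:
  {B}: scan cost=150, card=150
  {A}: scan cost=400, card=400
  {D}: scan cost=80, card=80
  {C}: scan cost=50, card=50
  {AB}: card=150; try (B,hash)→3200, (B,nl_idx)→3750, (A,merge)→5500, (B,merge)→5750, (A,hash)→7500, (A,nl)→60150 …(+1); best=3200 via (B,hash)
  {AD}: card=2000; try (D,hash)→1920, (A,merge)→4720, (D,merge)→5040, (A,hash)→7360, (A,nl)→32080, (D,nl)→32400; best=1920 via (D,hash)
  {CD}: card=2000; try (C,hash)→760, (D,merge)→1040, (C,merge)→1070, (D,hash)→1220, (D,nl)→4050, (C,nl)→4080; best=760 via (C,hash)
  {ABD}: card=750; try (D,hash)→4470, (D,merge)→5190, (B,hash)→6320, (D,nl)→15200, (B,nl_idx)→18670, (B,merge)→27270 …(+1); best=4470 via (D,hash)
  {ACD}: card=50000; try (C,hash)→4520, (A,hash)→9960, (C,merge)→26270, (A,merge)→28760, (C,nl)→101920, (A,nl)→800760; best=4520 via (C,hash)
  {ABCD}: card=18750; try (C,hash)→5820, (C,merge)→13070, (C,nl)→41970, (B,hash)→56920, (B,nl_idx)→423270, (B,merge)→855870 …(+1); best=5820 via (C,hash)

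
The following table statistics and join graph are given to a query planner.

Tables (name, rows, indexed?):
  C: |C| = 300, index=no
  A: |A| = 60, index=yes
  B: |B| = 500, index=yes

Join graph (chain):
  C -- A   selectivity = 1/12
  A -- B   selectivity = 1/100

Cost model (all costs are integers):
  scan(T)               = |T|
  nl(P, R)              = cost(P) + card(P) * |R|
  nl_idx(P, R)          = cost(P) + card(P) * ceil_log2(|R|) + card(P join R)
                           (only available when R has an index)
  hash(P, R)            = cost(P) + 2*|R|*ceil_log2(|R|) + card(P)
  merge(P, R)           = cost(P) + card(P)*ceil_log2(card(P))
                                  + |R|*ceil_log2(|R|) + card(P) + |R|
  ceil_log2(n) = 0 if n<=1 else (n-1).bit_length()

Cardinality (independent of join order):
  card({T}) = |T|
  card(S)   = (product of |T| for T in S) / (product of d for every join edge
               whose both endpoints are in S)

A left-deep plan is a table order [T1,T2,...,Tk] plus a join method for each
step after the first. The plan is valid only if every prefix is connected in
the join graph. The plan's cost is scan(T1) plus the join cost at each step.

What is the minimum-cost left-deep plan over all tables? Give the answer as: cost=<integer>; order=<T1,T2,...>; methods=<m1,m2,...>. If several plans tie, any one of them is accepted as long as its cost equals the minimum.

cost=6600; order=A,B,C; methods=nl_idx,hash

Selinger DP (subsets sized 1..n):
  {C}: scan cost=300, card=300
  {A}: scan cost=60, card=60
  {B}: scan cost=500, card=500
  {AC}: card=1500; try (A,hash)→1320, (C,merge)→3480, (A,nl_idx)→3600, (A,merge)→3720, (C,hash)→5520, (C,nl)→18060 …(+1); best=1320 via (A,hash)
  {AB}: card=300; try (B,nl_idx)→900, (A,hash)→1720, (A,nl_idx)→3800, (B,merge)→5480, (A,merge)→5920, (B,hash)→9120 …(+2); best=900 via (B,nl_idx)
  {ABC}: card=7500; try (C,hash)→6600, (C,merge)→6900, (B,hash)→11820, (B,nl_idx)→22320, (B,merge)→24320, (C,nl)→90900 …(+1); best=6600 via (C,hash)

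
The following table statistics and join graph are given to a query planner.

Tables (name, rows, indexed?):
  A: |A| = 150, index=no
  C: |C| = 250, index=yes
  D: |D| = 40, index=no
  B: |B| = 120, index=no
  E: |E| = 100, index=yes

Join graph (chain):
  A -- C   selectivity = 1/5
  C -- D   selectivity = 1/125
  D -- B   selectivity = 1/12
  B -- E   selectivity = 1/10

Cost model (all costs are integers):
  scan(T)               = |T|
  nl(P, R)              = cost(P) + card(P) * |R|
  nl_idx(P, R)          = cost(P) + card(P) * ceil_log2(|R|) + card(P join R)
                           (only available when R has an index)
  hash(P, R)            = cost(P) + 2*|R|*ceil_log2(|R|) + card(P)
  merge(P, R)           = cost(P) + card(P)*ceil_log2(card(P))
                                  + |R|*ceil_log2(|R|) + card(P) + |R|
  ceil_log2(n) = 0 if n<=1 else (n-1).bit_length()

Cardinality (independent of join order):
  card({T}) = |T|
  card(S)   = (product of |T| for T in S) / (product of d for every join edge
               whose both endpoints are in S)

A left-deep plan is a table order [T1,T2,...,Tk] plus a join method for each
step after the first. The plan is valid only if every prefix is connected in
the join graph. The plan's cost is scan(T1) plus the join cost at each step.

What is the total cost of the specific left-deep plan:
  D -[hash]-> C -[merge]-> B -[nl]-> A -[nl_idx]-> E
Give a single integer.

step 1: scan D: cost=40, card=40
step 2: join C via hash
    card(P join C) = 40*250/(125) = 80
    cost = 40 + 2*250*8 + 40 = 4080
step 3: join B via merge
    card(P join B) = 80*120/(12) = 800
    cost = 4080 + 80*7 + 120*7 + 80 + 120 = 5680
step 4: join A via nl
    card(P join A) = 800*150/(5) = 24000
    cost = 5680 + 800*150 = 125680
step 5: join E via nl_idx
    card(P join E) = 24000*100/(10) = 240000
    cost = 125680 + 24000*7 + 240000 = 533680

533680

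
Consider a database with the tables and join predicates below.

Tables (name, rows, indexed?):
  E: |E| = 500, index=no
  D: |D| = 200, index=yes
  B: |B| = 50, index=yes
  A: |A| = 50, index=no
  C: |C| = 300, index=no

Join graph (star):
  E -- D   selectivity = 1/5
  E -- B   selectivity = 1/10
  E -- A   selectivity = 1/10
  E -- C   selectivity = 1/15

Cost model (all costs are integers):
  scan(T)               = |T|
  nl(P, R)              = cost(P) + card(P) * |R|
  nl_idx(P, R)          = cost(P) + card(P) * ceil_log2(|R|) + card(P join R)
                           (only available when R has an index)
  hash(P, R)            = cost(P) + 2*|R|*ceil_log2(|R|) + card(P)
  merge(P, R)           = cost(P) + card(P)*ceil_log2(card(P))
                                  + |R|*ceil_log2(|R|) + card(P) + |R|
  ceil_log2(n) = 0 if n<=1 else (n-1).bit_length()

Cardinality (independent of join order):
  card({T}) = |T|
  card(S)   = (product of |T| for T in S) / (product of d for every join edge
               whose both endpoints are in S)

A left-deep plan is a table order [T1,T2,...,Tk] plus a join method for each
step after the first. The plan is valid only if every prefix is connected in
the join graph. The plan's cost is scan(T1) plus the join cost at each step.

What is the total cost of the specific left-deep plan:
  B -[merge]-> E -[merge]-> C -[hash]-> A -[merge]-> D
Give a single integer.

step 1: scan B: cost=50, card=50
step 2: join E via merge
    card(P join E) = 50*500/(10) = 2500
    cost = 50 + 50*6 + 500*9 + 50 + 500 = 5400
step 3: join C via merge
    card(P join C) = 2500*300/(15) = 50000
    cost = 5400 + 2500*12 + 300*9 + 2500 + 300 = 40900
step 4: join A via hash
    card(P join A) = 50000*50/(10) = 250000
    cost = 40900 + 2*50*6 + 50000 = 91500
step 5: join D via merge
    card(P join D) = 250000*200/(5) = 10000000
    cost = 91500 + 250000*18 + 200*8 + 250000 + 200 = 4843300

4843300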